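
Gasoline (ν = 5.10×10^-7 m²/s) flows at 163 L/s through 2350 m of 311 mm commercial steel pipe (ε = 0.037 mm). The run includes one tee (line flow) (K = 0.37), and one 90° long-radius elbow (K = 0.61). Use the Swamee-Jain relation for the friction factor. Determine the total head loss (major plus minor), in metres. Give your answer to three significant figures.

H_L ≈ 24.2 m

V = 4Q/(πD²) = 2.146 m/s; V²/2g = 0.2347 m
Re = 1.31×10^6, ε/D = 1.19×10^-4 → f = 0.01352 (Swamee-Jain)
Major: h_f = f(L/D)·V²/2g = 0.01352·7556·0.2347 = 23.97 m
Minor: ΣK = 0.980; h_m = ΣK·V²/2g = 0.2300 m
Total H_L = 23.97 + 0.2300 = 24.20 m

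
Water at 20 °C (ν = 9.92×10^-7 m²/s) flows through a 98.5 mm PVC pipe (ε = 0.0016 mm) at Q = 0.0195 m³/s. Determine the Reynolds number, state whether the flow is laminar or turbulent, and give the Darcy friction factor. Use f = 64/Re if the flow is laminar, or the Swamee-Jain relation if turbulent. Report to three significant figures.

V = 4Q/(πD²) = 2.559 m/s
Re = VD/ν = 2.559·0.0985/9.92×10^-7 = 2.54×10^5
Re > 4000 → turbulent; ε/D = 1.62×10^-5
Swamee-Jain: f = 0.01500

Re ≈ 2.54×10^5; turbulent; f ≈ 0.0150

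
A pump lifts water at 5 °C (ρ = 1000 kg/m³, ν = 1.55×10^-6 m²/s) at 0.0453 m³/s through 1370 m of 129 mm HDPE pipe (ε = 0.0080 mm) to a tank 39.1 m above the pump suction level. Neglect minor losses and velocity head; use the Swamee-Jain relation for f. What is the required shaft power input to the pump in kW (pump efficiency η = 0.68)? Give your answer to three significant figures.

P_shaft ≈ 89.9 kW

V = 4Q/(πD²) = 3.466 m/s; Re = 2.88×10^5; ε/D = 6.20×10^-5; f = 0.01515
h_f = f(L/D)V²/2g = 98.53 m
Total head H = z + h_f = 39.1 + 98.53 = 137.6 m
P_hyd = ρgQH = 1000·9.81·0.0453·137.6 = 61.16 kW
P_shaft = P_hyd/η = 61.16/0.68 = 89.94 kW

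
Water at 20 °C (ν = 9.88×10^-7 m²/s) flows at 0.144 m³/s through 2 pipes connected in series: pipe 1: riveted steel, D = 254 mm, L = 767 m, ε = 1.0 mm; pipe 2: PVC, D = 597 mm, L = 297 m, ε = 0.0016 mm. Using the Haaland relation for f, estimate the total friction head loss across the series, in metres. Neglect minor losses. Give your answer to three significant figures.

Pipe 1: V = 2.842 m/s, Re = 7.31×10^5, ε/D = 0.00394, f = 0.02848, h_1 = f(L/D)V²/2g = 35.40 m
Pipe 2: V = 0.5144 m/s, Re = 3.11×10^5, ε/D = 2.68×10^-6, f = 0.01427, h_2 = f(L/D)V²/2g = 0.09575 m
Series → Q common, losses add: H = Σh = 35.50 m

H ≈ 35.5 m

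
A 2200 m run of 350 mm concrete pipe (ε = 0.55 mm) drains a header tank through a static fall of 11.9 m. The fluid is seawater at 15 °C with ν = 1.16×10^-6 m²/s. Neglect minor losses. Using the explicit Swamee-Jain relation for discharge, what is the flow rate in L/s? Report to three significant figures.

Q ≈ 124 L/s

Swamee-Jain (Type II): Q = -0.965·√(gD⁵h_f/L)·ln[ε/(3.7D) + √(3.17ν²L/(gD³h_f))]
√(gD⁵h_f/L) = √(9.81·0.350⁵·11.9/2200) = 0.01669
ε/(3.7D) = 4.25×10^-4; √(3.17ν²L/(gD³h_f)) = 4.33×10^-5
Q = -0.965·0.01669·ln(4.680×10^-4) = 0.1235 m³/s
Check: V = 1.28 m/s, Re = 3.87×10^5, f = 0.02268, h_f = 12.0 m ≈ 11.9 m ✓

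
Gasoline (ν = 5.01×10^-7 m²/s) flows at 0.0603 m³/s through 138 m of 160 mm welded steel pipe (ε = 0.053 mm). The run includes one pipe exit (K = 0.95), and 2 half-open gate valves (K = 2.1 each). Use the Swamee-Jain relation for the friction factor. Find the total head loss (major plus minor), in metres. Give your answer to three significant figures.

V = 4Q/(πD²) = 2.999 m/s; V²/2g = 0.4584 m
Re = 9.58×10^5, ε/D = 3.31×10^-4 → f = 0.01606 (Swamee-Jain)
Major: h_f = f(L/D)·V²/2g = 0.01606·862.5·0.4584 = 6.349 m
Minor: ΣK = 5.15; h_m = ΣK·V²/2g = 2.361 m
Total H_L = 6.349 + 2.361 = 8.710 m

H_L ≈ 8.71 m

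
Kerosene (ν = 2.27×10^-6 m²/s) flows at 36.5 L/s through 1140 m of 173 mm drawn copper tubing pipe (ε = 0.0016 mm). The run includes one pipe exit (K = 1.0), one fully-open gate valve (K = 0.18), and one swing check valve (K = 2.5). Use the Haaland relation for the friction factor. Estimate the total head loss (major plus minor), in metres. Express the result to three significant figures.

V = 4Q/(πD²) = 1.553 m/s; V²/2g = 0.1229 m
Re = 1.18×10^5, ε/D = 9.25×10^-6 → f = 0.01725 (Haaland)
Major: h_f = f(L/D)·V²/2g = 0.01725·6590·0.1229 = 13.97 m
Minor: ΣK = 3.68; h_m = ΣK·V²/2g = 0.4522 m
Total H_L = 13.97 + 0.4522 = 14.42 m

H_L ≈ 14.4 m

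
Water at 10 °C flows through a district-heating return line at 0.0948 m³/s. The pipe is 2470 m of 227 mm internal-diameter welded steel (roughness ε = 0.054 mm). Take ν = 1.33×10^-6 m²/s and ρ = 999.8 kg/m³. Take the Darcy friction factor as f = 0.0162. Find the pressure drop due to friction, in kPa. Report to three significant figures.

V = 4Q/(πD²) = 4·0.0948/(π·0.227²) = 2.342 m/s
h_f = f(L/D)V²/(2g) = 0.01620·(2470/0.227)·2.342²/(2·9.81) = 49.30 m
Δp = ρg·h_f = 999.8·9.81·49.30 = 483.5 kPa

Δp ≈ 484 kPa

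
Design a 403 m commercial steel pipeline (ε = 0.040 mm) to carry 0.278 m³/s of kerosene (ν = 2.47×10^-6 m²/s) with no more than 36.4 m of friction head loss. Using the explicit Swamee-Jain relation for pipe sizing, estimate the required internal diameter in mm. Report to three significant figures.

Swamee-Jain (Type III): D = 0.66·[ε^1.25·(LQ²/(gh_f))^4.75 + ν·Q^9.4·(L/(gh_f))^5.2]^0.04
LQ²/(gh_f) = 0.08722; L/(gh_f) = 1.129
Term 1 = ε^1.25·(…)^4.75 = 2.95×10^-11; Term 2 = ν·Q^9.4·(…)^5.2 = 2.75×10^-11
D = 0.66·(2.95×10^-11 + 2.75×10^-11)^0.04 = 0.2569 m = 257 mm
Check: V = 5.36 m/s, Re = 5.58×10^5, f = 0.01492, h_f = 34.3 m ≈ 36.4 m ✓

D ≈ 257 mm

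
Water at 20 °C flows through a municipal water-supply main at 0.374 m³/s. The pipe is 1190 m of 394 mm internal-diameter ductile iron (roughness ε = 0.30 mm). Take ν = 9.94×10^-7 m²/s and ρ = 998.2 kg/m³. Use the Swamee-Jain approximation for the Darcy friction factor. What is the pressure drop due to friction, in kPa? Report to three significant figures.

Δp ≈ 266 kPa

V = 4Q/(πD²) = 4·0.374/(π·0.394²) = 3.068 m/s
Re = VD/ν = 3.068·0.394/9.94×10^-7 = 1.22×10^6 → turbulent
ε/D = 0.30/394 = 7.61×10^-4
Swamee-Jain: f = 0.01879
h_f = f(L/D)V²/(2g) = 0.01879·(1190/0.394)·3.068²/(2·9.81) = 27.21 m
Δp = ρg·h_f = 998.2·9.81·27.21 = 266.5 kPa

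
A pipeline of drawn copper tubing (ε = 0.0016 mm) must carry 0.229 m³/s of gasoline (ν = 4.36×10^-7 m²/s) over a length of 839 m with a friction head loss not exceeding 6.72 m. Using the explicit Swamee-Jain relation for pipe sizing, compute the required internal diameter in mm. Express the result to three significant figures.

D ≈ 359 mm

Swamee-Jain (Type III): D = 0.66·[ε^1.25·(LQ²/(gh_f))^4.75 + ν·Q^9.4·(L/(gh_f))^5.2]^0.04
LQ²/(gh_f) = 0.6674; L/(gh_f) = 12.73
Term 1 = ε^1.25·(…)^4.75 = 8.34×10^-9; Term 2 = ν·Q^9.4·(…)^5.2 = 2.33×10^-7
D = 0.66·(8.34×10^-9 + 2.33×10^-7)^0.04 = 0.3588 m = 359 mm
Check: V = 2.27 m/s, Re = 1.86×10^6, f = 0.01065, h_f = 6.51 m ≈ 6.72 m ✓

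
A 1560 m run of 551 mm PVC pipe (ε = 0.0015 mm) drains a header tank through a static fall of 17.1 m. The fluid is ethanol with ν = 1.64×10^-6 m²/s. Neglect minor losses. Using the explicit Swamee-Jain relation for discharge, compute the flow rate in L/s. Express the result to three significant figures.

Q ≈ 763 L/s

Swamee-Jain (Type II): Q = -0.965·√(gD⁵h_f/L)·ln[ε/(3.7D) + √(3.17ν²L/(gD³h_f))]
√(gD⁵h_f/L) = √(9.81·0.551⁵·17.1/1560) = 0.07390
ε/(3.7D) = 7.36×10^-7; √(3.17ν²L/(gD³h_f)) = 2.18×10^-5
Q = -0.965·0.07390·ln(2.251×10^-5) = 0.7632 m³/s
Check: V = 3.20 m/s, Re = 1.08×10^6, f = 0.01154, h_f = 17.1 m ≈ 17.1 m ✓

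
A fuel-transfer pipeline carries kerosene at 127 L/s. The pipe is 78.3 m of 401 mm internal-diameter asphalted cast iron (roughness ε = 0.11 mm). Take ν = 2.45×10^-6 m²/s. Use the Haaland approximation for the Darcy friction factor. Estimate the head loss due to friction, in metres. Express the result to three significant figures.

V = 4Q/(πD²) = 4·0.127/(π·0.401²) = 1.006 m/s
Re = VD/ν = 1.006·0.401/2.45×10^-6 = 1.65×10^5 → turbulent
ε/D = 0.11/401 = 2.74×10^-4
Haaland: f = 0.01777
h_f = f(L/D)V²/(2g) = 0.01777·(78.3/0.401)·1.006²/(2·9.81) = 0.1788 m

h_f ≈ 0.179 m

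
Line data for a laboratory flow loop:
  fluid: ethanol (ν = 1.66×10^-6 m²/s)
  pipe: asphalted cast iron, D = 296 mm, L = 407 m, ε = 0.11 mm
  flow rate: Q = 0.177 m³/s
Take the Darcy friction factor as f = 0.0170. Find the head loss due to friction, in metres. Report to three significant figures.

h_f ≈ 7.88 m

V = 4Q/(πD²) = 4·0.177/(π·0.296²) = 2.572 m/s
h_f = f(L/D)V²/(2g) = 0.01700·(407/0.296)·2.572²/(2·9.81) = 7.882 m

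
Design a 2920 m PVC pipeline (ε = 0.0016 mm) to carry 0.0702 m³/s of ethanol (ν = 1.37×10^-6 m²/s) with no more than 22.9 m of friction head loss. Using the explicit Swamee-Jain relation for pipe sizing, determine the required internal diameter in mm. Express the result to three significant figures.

Swamee-Jain (Type III): D = 0.66·[ε^1.25·(LQ²/(gh_f))^4.75 + ν·Q^9.4·(L/(gh_f))^5.2]^0.04
LQ²/(gh_f) = 0.06405; L/(gh_f) = 13.00
Term 1 = ε^1.25·(…)^4.75 = 1.22×10^-13; Term 2 = ν·Q^9.4·(…)^5.2 = 1.21×10^-11
D = 0.66·(1.22×10^-13 + 1.21×10^-11)^0.04 = 0.2416 m = 242 mm
Check: V = 1.53 m/s, Re = 2.70×10^5, f = 0.01474, h_f = 21.3 m ≈ 22.9 m ✓

D ≈ 242 mm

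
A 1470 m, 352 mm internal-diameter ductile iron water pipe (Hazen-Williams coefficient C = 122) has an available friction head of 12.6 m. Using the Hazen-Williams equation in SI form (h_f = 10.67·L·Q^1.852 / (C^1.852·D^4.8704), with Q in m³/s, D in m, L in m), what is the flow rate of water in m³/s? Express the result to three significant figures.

Q ≈ 0.167 m³/s

Rearranging: Q = [h_f·C^1.852·D^4.8704 / (10.67·L)]^(1/1.852)
Q = [12.6·122^1.852·0.352^4.8704 / (10.67·1470)]^0.540 = 0.1670 m³/s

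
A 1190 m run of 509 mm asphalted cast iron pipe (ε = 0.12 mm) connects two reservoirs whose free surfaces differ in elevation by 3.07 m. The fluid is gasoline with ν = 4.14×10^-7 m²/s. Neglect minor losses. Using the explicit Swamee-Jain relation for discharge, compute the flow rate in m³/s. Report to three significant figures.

Q ≈ 0.269 m³/s

Swamee-Jain (Type II): Q = -0.965·√(gD⁵h_f/L)·ln[ε/(3.7D) + √(3.17ν²L/(gD³h_f))]
√(gD⁵h_f/L) = √(9.81·0.509⁵·3.07/1190) = 0.02941
ε/(3.7D) = 6.37×10^-5; √(3.17ν²L/(gD³h_f)) = 1.28×10^-5
Q = -0.965·0.02941·ln(7.648×10^-5) = 0.2690 m³/s
Check: V = 1.32 m/s, Re = 1.63×10^6, f = 0.01483, h_f = 3.09 m ≈ 3.07 m ✓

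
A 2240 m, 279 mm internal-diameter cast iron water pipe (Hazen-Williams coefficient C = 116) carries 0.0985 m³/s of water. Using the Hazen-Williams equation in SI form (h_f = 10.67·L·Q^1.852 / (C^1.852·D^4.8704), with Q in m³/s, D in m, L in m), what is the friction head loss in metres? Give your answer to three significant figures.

h_f = 10.67·2240·0.0985^1.852 / (116^1.852·0.279^4.8704) = 24.60 m

h_f ≈ 24.6 m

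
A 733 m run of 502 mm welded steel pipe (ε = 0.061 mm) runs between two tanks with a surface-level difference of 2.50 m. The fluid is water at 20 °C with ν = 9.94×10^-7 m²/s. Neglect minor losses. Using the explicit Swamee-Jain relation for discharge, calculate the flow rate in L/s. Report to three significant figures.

Q ≈ 306 L/s

Swamee-Jain (Type II): Q = -0.965·√(gD⁵h_f/L)·ln[ε/(3.7D) + √(3.17ν²L/(gD³h_f))]
√(gD⁵h_f/L) = √(9.81·0.502⁵·2.50/733) = 0.03266
ε/(3.7D) = 3.28×10^-5; √(3.17ν²L/(gD³h_f)) = 2.72×10^-5
Q = -0.965·0.03266·ln(6.004×10^-5) = 0.3064 m³/s
Check: V = 1.55 m/s, Re = 7.82×10^5, f = 0.01409, h_f = 2.51 m ≈ 2.50 m ✓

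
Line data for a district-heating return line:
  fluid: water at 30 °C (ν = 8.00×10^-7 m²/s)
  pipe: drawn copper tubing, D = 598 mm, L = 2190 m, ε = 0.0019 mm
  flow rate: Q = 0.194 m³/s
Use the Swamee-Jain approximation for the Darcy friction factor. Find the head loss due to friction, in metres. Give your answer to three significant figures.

V = 4Q/(πD²) = 4·0.194/(π·0.598²) = 0.6907 m/s
Re = VD/ν = 0.6907·0.598/8.00×10^-7 = 5.16×10^5 → turbulent
ε/D = 0.0019/598 = 3.18×10^-6
Swamee-Jain: f = 0.01307
h_f = f(L/D)V²/(2g) = 0.01307·(2190/0.598)·0.6907²/(2·9.81) = 1.164 m

h_f ≈ 1.16 m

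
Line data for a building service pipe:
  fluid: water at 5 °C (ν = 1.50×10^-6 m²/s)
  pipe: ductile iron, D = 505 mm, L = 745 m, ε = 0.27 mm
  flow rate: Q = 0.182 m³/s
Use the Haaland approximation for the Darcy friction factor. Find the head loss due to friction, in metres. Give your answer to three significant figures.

h_f ≈ 1.13 m

V = 4Q/(πD²) = 4·0.182/(π·0.505²) = 0.9087 m/s
Re = VD/ν = 0.9087·0.505/1.50×10^-6 = 3.06×10^5 → turbulent
ε/D = 0.27/505 = 5.35×10^-4
Haaland: f = 0.01825
h_f = f(L/D)V²/(2g) = 0.01825·(745/0.505)·0.9087²/(2·9.81) = 1.133 m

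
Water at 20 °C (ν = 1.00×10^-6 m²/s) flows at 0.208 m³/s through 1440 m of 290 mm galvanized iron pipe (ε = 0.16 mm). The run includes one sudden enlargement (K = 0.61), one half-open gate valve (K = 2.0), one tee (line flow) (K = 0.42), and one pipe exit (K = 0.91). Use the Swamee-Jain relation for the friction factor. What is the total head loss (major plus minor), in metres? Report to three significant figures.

H_L ≈ 46.4 m

V = 4Q/(πD²) = 3.149 m/s; V²/2g = 0.5054 m
Re = 9.13×10^5, ε/D = 5.52×10^-4 → f = 0.01769 (Swamee-Jain)
Major: h_f = f(L/D)·V²/2g = 0.01769·4966·0.5054 = 44.39 m
Minor: ΣK = 3.94; h_m = ΣK·V²/2g = 1.991 m
Total H_L = 44.39 + 1.991 = 46.38 m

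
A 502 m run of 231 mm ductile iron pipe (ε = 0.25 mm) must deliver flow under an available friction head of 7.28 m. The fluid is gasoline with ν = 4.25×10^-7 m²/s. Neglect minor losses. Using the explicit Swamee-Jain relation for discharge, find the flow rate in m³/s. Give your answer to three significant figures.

Swamee-Jain (Type II): Q = -0.965·√(gD⁵h_f/L)·ln[ε/(3.7D) + √(3.17ν²L/(gD³h_f))]
√(gD⁵h_f/L) = √(9.81·0.231⁵·7.28/502) = 0.009673
ε/(3.7D) = 2.93×10^-4; √(3.17ν²L/(gD³h_f)) = 1.81×10^-5
Q = -0.965·0.009673·ln(3.106×10^-4) = 0.07540 m³/s
Check: V = 1.80 m/s, Re = 9.78×10^5, f = 0.02040, h_f = 7.31 m ≈ 7.28 m ✓

Q ≈ 0.0754 m³/s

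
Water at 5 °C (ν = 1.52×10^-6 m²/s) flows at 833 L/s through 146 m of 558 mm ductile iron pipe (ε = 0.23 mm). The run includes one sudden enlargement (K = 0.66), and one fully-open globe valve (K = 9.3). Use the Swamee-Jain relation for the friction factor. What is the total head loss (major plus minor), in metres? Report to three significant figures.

V = 4Q/(πD²) = 3.406 m/s; V²/2g = 0.5914 m
Re = 1.25×10^6, ε/D = 4.12×10^-4 → f = 0.01656 (Swamee-Jain)
Major: h_f = f(L/D)·V²/2g = 0.01656·261.6·0.5914 = 2.562 m
Minor: ΣK = 9.96; h_m = ΣK·V²/2g = 5.890 m
Total H_L = 2.562 + 5.890 = 8.452 m

H_L ≈ 8.45 m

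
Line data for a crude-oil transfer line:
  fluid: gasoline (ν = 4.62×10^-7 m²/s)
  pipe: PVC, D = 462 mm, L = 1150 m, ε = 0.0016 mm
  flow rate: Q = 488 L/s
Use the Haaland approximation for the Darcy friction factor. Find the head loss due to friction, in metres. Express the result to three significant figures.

h_f ≈ 10.6 m

V = 4Q/(πD²) = 4·0.488/(π·0.462²) = 2.911 m/s
Re = VD/ν = 2.911·0.462/4.62×10^-7 = 2.91×10^6 → turbulent
ε/D = 0.0016/462 = 3.46×10^-6
Haaland: f = 0.009879
h_f = f(L/D)V²/(2g) = 0.009879·(1150/0.462)·2.911²/(2·9.81) = 10.62 m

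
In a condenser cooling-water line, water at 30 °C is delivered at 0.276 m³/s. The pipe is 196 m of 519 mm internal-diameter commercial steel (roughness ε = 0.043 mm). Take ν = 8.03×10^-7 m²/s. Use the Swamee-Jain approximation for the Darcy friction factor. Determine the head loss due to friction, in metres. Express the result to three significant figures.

V = 4Q/(πD²) = 4·0.276/(π·0.519²) = 1.305 m/s
Re = VD/ν = 1.305·0.519/8.03×10^-7 = 8.43×10^5 → turbulent
ε/D = 0.043/519 = 8.29×10^-5
Swamee-Jain: f = 0.01346
h_f = f(L/D)V²/(2g) = 0.01346·(196/0.519)·1.305²/(2·9.81) = 0.4410 m

h_f ≈ 0.441 m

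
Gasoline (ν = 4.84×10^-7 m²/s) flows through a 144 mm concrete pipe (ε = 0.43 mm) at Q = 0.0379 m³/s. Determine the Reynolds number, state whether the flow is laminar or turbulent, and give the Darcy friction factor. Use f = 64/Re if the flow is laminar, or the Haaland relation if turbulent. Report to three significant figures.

V = 4Q/(πD²) = 2.327 m/s
Re = VD/ν = 2.327·0.144/4.84×10^-7 = 6.92×10^5
Re > 4000 → turbulent; ε/D = 0.00299
Haaland: f = 0.02636

Re ≈ 6.92×10^5; turbulent; f ≈ 0.0264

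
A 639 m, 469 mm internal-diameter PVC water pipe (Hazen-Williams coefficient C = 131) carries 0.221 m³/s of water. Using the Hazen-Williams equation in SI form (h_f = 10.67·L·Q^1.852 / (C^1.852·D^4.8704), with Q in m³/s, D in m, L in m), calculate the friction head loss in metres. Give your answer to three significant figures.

h_f = 10.67·639·0.221^1.852 / (131^1.852·0.469^4.8704) = 1.994 m

h_f ≈ 1.99 m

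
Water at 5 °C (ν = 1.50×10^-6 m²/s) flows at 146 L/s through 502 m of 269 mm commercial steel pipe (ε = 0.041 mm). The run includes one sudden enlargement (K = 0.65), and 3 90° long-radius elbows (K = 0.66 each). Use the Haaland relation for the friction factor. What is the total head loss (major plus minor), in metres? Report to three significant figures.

V = 4Q/(πD²) = 2.569 m/s; V²/2g = 0.3364 m
Re = 4.61×10^5, ε/D = 1.52×10^-4 → f = 0.01494 (Haaland)
Major: h_f = f(L/D)·V²/2g = 0.01494·1866·0.3364 = 9.381 m
Minor: ΣK = 2.63; h_m = ΣK·V²/2g = 0.8847 m
Total H_L = 9.381 + 0.8847 = 10.27 m

H_L ≈ 10.3 m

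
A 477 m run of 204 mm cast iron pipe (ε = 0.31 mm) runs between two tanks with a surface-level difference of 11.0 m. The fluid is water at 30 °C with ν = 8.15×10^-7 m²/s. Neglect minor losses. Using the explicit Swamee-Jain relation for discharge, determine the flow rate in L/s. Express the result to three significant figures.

Q ≈ 66.6 L/s

Swamee-Jain (Type II): Q = -0.965·√(gD⁵h_f/L)·ln[ε/(3.7D) + √(3.17ν²L/(gD³h_f))]
√(gD⁵h_f/L) = √(9.81·0.204⁵·11.0/477) = 0.008940
ε/(3.7D) = 4.11×10^-4; √(3.17ν²L/(gD³h_f)) = 3.31×10^-5
Q = -0.965·0.008940·ln(4.438×10^-4) = 0.06660 m³/s
Check: V = 2.04 m/s, Re = 5.10×10^5, f = 0.02235, h_f = 11.1 m ≈ 11.0 m ✓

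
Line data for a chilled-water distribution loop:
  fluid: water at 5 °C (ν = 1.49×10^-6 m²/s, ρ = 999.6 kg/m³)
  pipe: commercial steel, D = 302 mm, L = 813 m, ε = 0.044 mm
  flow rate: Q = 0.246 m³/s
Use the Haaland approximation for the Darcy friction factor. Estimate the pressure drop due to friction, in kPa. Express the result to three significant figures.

V = 4Q/(πD²) = 4·0.246/(π·0.302²) = 3.434 m/s
Re = VD/ν = 3.434·0.302/1.49×10^-6 = 6.96×10^5 → turbulent
ε/D = 0.044/302 = 1.46×10^-4
Haaland: f = 0.01432
h_f = f(L/D)V²/(2g) = 0.01432·(813/0.302)·3.434²/(2·9.81) = 23.18 m
Δp = ρg·h_f = 999.6·9.81·23.18 = 227.3 kPa

Δp ≈ 227 kPa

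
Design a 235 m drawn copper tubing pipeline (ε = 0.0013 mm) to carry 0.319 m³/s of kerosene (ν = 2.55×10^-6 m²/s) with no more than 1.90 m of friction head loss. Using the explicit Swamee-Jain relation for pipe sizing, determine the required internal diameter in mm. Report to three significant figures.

D ≈ 435 mm

Swamee-Jain (Type III): D = 0.66·[ε^1.25·(LQ²/(gh_f))^4.75 + ν·Q^9.4·(L/(gh_f))^5.2]^0.04
LQ²/(gh_f) = 1.283; L/(gh_f) = 12.61
Term 1 = ε^1.25·(…)^4.75 = 1.43×10^-7; Term 2 = ν·Q^9.4·(…)^5.2 = 2.92×10^-5
D = 0.66·(1.43×10^-7 + 2.92×10^-5)^0.04 = 0.4348 m = 435 mm
Check: V = 2.15 m/s, Re = 3.66×10^5, f = 0.01389, h_f = 1.77 m ≈ 1.90 m ✓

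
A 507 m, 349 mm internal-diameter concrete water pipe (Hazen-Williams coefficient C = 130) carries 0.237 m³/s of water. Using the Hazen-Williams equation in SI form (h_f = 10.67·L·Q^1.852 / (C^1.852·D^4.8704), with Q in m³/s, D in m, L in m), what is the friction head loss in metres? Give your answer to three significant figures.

h_f ≈ 7.71 m

h_f = 10.67·507·0.237^1.852 / (130^1.852·0.349^4.8704) = 7.706 m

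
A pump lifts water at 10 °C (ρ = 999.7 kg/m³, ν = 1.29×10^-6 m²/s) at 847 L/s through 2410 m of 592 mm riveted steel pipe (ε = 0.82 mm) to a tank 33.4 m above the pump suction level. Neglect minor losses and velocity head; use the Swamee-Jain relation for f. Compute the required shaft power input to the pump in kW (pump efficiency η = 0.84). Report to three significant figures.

V = 4Q/(πD²) = 3.077 m/s; Re = 1.41×10^6; ε/D = 0.00139; f = 0.02153
h_f = f(L/D)V²/2g = 42.30 m
Total head H = z + h_f = 33.4 + 42.30 = 75.70 m
P_hyd = ρgQH = 999.7·9.81·0.847·75.70 = 628.8 kW
P_shaft = P_hyd/η = 628.8/0.84 = 748.6 kW

P_shaft ≈ 749 kW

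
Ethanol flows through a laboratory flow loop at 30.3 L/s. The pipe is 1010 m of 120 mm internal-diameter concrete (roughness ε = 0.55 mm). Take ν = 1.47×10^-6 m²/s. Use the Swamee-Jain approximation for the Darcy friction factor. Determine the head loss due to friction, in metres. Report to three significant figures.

h_f ≈ 93.0 m

V = 4Q/(πD²) = 4·0.0303/(π·0.120²) = 2.679 m/s
Re = VD/ν = 2.679·0.120/1.47×10^-6 = 2.19×10^5 → turbulent
ε/D = 0.55/120 = 0.00458
Swamee-Jain: f = 0.03021
h_f = f(L/D)V²/(2g) = 0.03021·(1010/0.120)·2.679²/(2·9.81) = 93.02 m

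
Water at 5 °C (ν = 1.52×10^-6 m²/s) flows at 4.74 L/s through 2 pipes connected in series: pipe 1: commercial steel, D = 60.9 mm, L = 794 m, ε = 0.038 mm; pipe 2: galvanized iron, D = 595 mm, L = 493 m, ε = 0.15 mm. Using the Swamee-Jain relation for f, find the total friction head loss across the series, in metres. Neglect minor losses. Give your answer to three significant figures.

Pipe 1: V = 1.627 m/s, Re = 6.52×10^4, ε/D = 6.24×10^-4, f = 0.02213, h_1 = f(L/D)V²/2g = 38.94 m
Pipe 2: V = 0.01705 m/s, Re = 6670, ε/D = 2.52×10^-4, f = 0.03510, h_2 = f(L/D)V²/2g = 4.307×10^-4 m
Series → Q common, losses add: H = Σh = 38.94 m

H ≈ 38.9 m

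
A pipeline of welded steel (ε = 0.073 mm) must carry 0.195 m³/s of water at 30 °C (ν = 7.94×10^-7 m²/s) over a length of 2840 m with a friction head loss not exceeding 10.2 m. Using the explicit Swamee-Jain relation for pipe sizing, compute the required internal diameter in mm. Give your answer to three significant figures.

Swamee-Jain (Type III): D = 0.66·[ε^1.25·(LQ²/(gh_f))^4.75 + ν·Q^9.4·(L/(gh_f))^5.2]^0.04
LQ²/(gh_f) = 1.079; L/(gh_f) = 28.38
Term 1 = ε^1.25·(…)^4.75 = 9.69×10^-6; Term 2 = ν·Q^9.4·(…)^5.2 = 6.05×10^-6
D = 0.66·(9.69×10^-6 + 6.05×10^-6)^0.04 = 0.4241 m = 424 mm
Check: V = 1.38 m/s, Re = 7.37×10^5, f = 0.01476, h_f = 9.60 m ≈ 10.2 m ✓

D ≈ 424 mm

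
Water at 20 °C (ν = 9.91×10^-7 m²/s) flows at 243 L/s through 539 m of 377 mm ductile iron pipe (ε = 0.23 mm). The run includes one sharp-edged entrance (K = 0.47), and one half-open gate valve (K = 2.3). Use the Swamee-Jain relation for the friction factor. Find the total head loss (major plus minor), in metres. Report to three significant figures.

V = 4Q/(πD²) = 2.177 m/s; V²/2g = 0.2415 m
Re = 8.28×10^5, ε/D = 6.10×10^-4 → f = 0.01810 (Swamee-Jain)
Major: h_f = f(L/D)·V²/2g = 0.01810·1430·0.2415 = 6.249 m
Minor: ΣK = 2.77; h_m = ΣK·V²/2g = 0.6690 m
Total H_L = 6.249 + 0.6690 = 6.918 m

H_L ≈ 6.92 m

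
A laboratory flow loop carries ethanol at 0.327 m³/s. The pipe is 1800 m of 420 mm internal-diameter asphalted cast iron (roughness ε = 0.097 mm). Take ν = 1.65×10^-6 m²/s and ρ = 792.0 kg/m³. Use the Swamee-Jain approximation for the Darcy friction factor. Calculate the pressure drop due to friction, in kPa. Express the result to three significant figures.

Δp ≈ 147 kPa

V = 4Q/(πD²) = 4·0.327/(π·0.420²) = 2.360 m/s
Re = VD/ν = 2.360·0.420/1.65×10^-6 = 6.01×10^5 → turbulent
ε/D = 0.097/420 = 2.31×10^-4
Swamee-Jain: f = 0.01558
h_f = f(L/D)V²/(2g) = 0.01558·(1800/0.420)·2.360²/(2·9.81) = 18.95 m
Δp = ρg·h_f = 792.0·9.81·18.95 = 147.3 kPa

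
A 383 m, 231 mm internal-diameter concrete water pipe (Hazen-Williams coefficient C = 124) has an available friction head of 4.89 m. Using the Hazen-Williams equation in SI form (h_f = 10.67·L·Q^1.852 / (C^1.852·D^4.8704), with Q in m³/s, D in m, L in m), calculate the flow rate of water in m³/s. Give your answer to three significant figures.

Rearranging: Q = [h_f·C^1.852·D^4.8704 / (10.67·L)]^(1/1.852)
Q = [4.89·124^1.852·0.231^4.8704 / (10.67·383)]^0.540 = 0.06951 m³/s

Q ≈ 0.0695 m³/s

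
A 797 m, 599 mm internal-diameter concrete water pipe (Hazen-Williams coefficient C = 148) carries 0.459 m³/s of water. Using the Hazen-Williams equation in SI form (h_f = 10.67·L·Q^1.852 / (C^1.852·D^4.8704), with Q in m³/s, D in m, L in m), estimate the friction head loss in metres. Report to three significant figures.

h_f ≈ 2.33 m

h_f = 10.67·797·0.459^1.852 / (148^1.852·0.599^4.8704) = 2.333 m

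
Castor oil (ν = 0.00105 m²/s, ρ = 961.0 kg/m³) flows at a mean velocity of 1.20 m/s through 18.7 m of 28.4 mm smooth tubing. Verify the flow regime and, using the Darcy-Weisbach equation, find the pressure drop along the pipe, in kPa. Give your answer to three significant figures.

Re = VD/ν = 1.20·0.02840/0.00105 = 32.5 → laminar (Re < 2300)
f = 64/Re = 1.972
h_f = f(L/D)V²/(2g) = 1.972·(18.7/0.02840)·1.20²/(2·9.81) = 95.29 m
Δp = ρg·h_f = 961.0·9.81·95.29 = 898.4 kPa

Δp ≈ 898 kPa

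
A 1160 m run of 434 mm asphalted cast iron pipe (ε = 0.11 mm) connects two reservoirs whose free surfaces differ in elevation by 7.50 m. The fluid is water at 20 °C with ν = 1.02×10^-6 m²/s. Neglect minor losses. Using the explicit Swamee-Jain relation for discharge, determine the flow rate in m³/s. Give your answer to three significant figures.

Swamee-Jain (Type II): Q = -0.965·√(gD⁵h_f/L)·ln[ε/(3.7D) + √(3.17ν²L/(gD³h_f))]
√(gD⁵h_f/L) = √(9.81·0.434⁵·7.50/1160) = 0.03125
ε/(3.7D) = 6.85×10^-5; √(3.17ν²L/(gD³h_f)) = 2.52×10^-5
Q = -0.965·0.03125·ln(9.372×10^-5) = 0.2797 m³/s
Check: V = 1.89 m/s, Re = 8.05×10^5, f = 0.01550, h_f = 7.55 m ≈ 7.50 m ✓

Q ≈ 0.280 m³/s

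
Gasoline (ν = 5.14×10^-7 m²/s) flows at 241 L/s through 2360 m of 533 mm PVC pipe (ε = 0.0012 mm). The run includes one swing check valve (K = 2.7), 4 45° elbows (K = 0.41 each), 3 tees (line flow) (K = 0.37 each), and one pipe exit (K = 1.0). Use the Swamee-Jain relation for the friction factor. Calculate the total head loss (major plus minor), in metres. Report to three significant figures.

V = 4Q/(πD²) = 1.080 m/s; V²/2g = 0.05946 m
Re = 1.12×10^6, ε/D = 2.25×10^-6 → f = 0.01145 (Swamee-Jain)
Major: h_f = f(L/D)·V²/2g = 0.01145·4428·0.05946 = 3.015 m
Minor: ΣK = 6.45; h_m = ΣK·V²/2g = 0.3835 m
Total H_L = 3.015 + 0.3835 = 3.398 m

H_L ≈ 3.40 m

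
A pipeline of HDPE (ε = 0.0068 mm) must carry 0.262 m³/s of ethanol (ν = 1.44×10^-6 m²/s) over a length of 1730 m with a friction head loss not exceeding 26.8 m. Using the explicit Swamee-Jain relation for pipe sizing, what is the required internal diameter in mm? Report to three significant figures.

D ≈ 346 mm

Swamee-Jain (Type III): D = 0.66·[ε^1.25·(LQ²/(gh_f))^4.75 + ν·Q^9.4·(L/(gh_f))^5.2]^0.04
LQ²/(gh_f) = 0.4517; L/(gh_f) = 6.580
Term 1 = ε^1.25·(…)^4.75 = 7.96×10^-9; Term 2 = ν·Q^9.4·(…)^5.2 = 8.82×10^-8
D = 0.66·(7.96×10^-9 + 8.82×10^-8)^0.04 = 0.3458 m = 346 mm
Check: V = 2.79 m/s, Re = 6.70×10^5, f = 0.01280, h_f = 25.4 m ≈ 26.8 m ✓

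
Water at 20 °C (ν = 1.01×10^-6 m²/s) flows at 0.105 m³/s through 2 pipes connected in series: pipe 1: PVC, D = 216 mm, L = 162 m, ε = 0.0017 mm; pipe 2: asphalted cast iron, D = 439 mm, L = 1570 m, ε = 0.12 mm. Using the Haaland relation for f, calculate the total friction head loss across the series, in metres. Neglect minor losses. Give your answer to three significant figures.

H ≈ 5.44 m

Pipe 1: V = 2.865 m/s, Re = 6.13×10^5, ε/D = 7.87×10^-6, f = 0.01270, h_1 = f(L/D)V²/2g = 3.987 m
Pipe 2: V = 0.6937 m/s, Re = 3.02×10^5, ε/D = 2.73×10^-4, f = 0.01660, h_2 = f(L/D)V²/2g = 1.457 m
Series → Q common, losses add: H = Σh = 5.443 m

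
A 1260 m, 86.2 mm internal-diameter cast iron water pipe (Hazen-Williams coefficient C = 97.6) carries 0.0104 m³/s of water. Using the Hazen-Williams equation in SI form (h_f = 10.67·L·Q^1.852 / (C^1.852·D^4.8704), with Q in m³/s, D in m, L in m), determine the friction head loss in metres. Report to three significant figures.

h_f = 10.67·1260·0.0104^1.852 / (97.6^1.852·0.0862^4.8704) = 90.39 m

h_f ≈ 90.4 m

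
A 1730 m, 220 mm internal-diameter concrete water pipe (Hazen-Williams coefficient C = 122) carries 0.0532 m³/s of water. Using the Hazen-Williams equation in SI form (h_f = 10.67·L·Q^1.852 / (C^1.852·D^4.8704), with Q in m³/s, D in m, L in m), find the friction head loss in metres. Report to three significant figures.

h_f = 10.67·1730·0.0532^1.852 / (122^1.852·0.220^4.8704) = 17.59 m

h_f ≈ 17.6 m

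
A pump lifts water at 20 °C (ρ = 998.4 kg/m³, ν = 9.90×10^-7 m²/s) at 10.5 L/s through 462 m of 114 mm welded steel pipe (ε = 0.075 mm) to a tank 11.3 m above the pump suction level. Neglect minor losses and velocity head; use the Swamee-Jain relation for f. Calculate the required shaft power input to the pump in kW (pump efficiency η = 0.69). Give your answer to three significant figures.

P_shaft ≈ 2.36 kW

V = 4Q/(πD²) = 1.029 m/s; Re = 1.18×10^5; ε/D = 6.58×10^-4; f = 0.02068
h_f = f(L/D)V²/2g = 4.521 m
Total head H = z + h_f = 11.3 + 4.521 = 15.82 m
P_hyd = ρgQH = 998.4·9.81·0.0105·15.82 = 1.627 kW
P_shaft = P_hyd/η = 1.627/0.69 = 2.358 kW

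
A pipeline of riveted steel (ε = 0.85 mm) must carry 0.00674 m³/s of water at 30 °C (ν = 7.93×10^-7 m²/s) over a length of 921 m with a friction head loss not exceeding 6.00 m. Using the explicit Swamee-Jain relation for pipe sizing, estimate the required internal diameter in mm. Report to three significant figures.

Swamee-Jain (Type III): D = 0.66·[ε^1.25·(LQ²/(gh_f))^4.75 + ν·Q^9.4·(L/(gh_f))^5.2]^0.04
LQ²/(gh_f) = 7.108×10^-4; L/(gh_f) = 15.65
Term 1 = ε^1.25·(…)^4.75 = 1.61×10^-19; Term 2 = ν·Q^9.4·(…)^5.2 = 5.01×10^-21
D = 0.66·(1.61×10^-19 + 5.01×10^-21)^0.04 = 0.1171 m = 117 mm
Check: V = 0.626 m/s, Re = 9.25×10^4, f = 0.03517, h_f = 5.53 m ≈ 6.00 m ✓

D ≈ 117 mm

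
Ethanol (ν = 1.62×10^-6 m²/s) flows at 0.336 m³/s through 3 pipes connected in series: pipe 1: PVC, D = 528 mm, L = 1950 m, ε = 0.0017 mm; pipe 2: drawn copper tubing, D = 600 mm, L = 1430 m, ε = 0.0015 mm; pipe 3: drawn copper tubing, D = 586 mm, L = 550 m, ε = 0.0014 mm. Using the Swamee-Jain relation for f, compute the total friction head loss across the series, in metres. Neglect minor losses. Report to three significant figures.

Pipe 1: V = 1.535 m/s, Re = 5.00×10^5, ε/D = 3.22×10^-6, f = 0.01314, h_1 = f(L/D)V²/2g = 5.825 m
Pipe 2: V = 1.188 m/s, Re = 4.40×10^5, ε/D = 2.50×10^-6, f = 0.01343, h_2 = f(L/D)V²/2g = 2.304 m
Pipe 3: V = 1.246 m/s, Re = 4.51×10^5, ε/D = 2.39×10^-6, f = 0.01337, h_3 = f(L/D)V²/2g = 0.9929 m
Series → Q common, losses add: H = Σh = 9.123 m

H ≈ 9.12 m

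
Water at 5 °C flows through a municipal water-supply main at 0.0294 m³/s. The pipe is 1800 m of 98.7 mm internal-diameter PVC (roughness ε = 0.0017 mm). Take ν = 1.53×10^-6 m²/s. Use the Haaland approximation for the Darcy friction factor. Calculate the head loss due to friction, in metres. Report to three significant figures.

h_f ≈ 206 m

V = 4Q/(πD²) = 4·0.0294/(π·0.0987²) = 3.843 m/s
Re = VD/ν = 3.843·0.0987/1.53×10^-6 = 2.48×10^5 → turbulent
ε/D = 0.0017/98.7 = 1.72×10^-5
Haaland: f = 0.01499
h_f = f(L/D)V²/(2g) = 0.01499·(1800/0.0987)·3.843²/(2·9.81) = 205.8 m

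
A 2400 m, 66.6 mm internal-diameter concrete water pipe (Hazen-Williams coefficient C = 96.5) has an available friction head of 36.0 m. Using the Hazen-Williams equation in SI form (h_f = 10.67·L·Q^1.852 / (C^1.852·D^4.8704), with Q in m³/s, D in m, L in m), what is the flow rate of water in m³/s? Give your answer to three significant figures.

Rearranging: Q = [h_f·C^1.852·D^4.8704 / (10.67·L)]^(1/1.852)
Q = [36.0·96.5^1.852·0.0666^4.8704 / (10.67·2400)]^0.540 = 0.002241 m³/s

Q ≈ 0.00224 m³/s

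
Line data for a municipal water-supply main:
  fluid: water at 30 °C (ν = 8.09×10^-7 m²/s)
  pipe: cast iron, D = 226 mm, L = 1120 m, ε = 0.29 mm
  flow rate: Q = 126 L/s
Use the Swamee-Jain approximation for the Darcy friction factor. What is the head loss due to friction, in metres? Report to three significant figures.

h_f ≈ 53.0 m

V = 4Q/(πD²) = 4·0.126/(π·0.226²) = 3.141 m/s
Re = VD/ν = 3.141·0.226/8.09×10^-7 = 8.77×10^5 → turbulent
ε/D = 0.29/226 = 0.00128
Swamee-Jain: f = 0.02126
h_f = f(L/D)V²/(2g) = 0.02126·(1120/0.226)·3.141²/(2·9.81) = 52.99 m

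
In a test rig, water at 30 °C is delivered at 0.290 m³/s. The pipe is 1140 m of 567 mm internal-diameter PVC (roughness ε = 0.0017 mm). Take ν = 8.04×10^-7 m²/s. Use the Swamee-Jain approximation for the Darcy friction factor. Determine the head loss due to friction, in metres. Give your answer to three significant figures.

h_f ≈ 1.64 m

V = 4Q/(πD²) = 4·0.290/(π·0.567²) = 1.149 m/s
Re = VD/ν = 1.149·0.567/8.04×10^-7 = 8.10×10^5 → turbulent
ε/D = 0.0017/567 = 3.00×10^-6
Swamee-Jain: f = 0.01210
h_f = f(L/D)V²/(2g) = 0.01210·(1140/0.567)·1.149²/(2·9.81) = 1.635 m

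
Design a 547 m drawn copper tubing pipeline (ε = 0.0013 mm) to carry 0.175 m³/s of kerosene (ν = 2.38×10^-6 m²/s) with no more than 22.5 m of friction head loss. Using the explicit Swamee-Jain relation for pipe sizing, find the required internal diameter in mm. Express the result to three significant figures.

D ≈ 247 mm

Swamee-Jain (Type III): D = 0.66·[ε^1.25·(LQ²/(gh_f))^4.75 + ν·Q^9.4·(L/(gh_f))^5.2]^0.04
LQ²/(gh_f) = 0.07589; L/(gh_f) = 2.478
Term 1 = ε^1.25·(…)^4.75 = 2.11×10^-13; Term 2 = ν·Q^9.4·(…)^5.2 = 2.04×10^-11
D = 0.66·(2.11×10^-13 + 2.04×10^-11)^0.04 = 0.2467 m = 247 mm
Check: V = 3.66 m/s, Re = 3.80×10^5, f = 0.01383, h_f = 21.0 m ≈ 22.5 m ✓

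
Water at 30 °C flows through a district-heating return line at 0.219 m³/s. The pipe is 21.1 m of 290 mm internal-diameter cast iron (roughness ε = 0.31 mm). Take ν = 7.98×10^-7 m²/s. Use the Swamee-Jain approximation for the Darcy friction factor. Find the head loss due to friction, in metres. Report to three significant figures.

h_f ≈ 0.827 m

V = 4Q/(πD²) = 4·0.219/(π·0.290²) = 3.316 m/s
Re = VD/ν = 3.316·0.290/7.98×10^-7 = 1.20×10^6 → turbulent
ε/D = 0.31/290 = 0.00107
Swamee-Jain: f = 0.02028
h_f = f(L/D)V²/(2g) = 0.02028·(21.1/0.290)·3.316²/(2·9.81) = 0.8267 m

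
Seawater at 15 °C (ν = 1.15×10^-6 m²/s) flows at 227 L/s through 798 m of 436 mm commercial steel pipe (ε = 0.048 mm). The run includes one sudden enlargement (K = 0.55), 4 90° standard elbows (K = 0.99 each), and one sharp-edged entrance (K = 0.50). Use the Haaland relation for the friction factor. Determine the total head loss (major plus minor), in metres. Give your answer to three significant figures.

H_L ≈ 3.64 m

V = 4Q/(πD²) = 1.520 m/s; V²/2g = 0.1178 m
Re = 5.76×10^5, ε/D = 1.10×10^-4 → f = 0.01416 (Haaland)
Major: h_f = f(L/D)·V²/2g = 0.01416·1830·0.1178 = 3.053 m
Minor: ΣK = 5.01; h_m = ΣK·V²/2g = 0.5903 m
Total H_L = 3.053 + 0.5903 = 3.643 m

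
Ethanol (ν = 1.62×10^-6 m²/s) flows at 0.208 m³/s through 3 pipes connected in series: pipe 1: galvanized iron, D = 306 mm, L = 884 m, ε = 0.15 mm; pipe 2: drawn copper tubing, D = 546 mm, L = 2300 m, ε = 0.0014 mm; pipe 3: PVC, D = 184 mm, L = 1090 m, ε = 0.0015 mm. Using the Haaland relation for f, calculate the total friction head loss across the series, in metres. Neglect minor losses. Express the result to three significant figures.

H ≈ 244 m

Pipe 1: V = 2.828 m/s, Re = 5.34×10^5, ε/D = 4.90×10^-4, f = 0.01746, h_1 = f(L/D)V²/2g = 20.57 m
Pipe 2: V = 0.8884 m/s, Re = 2.99×10^5, ε/D = 2.56×10^-6, f = 0.01437, h_2 = f(L/D)V²/2g = 2.435 m
Pipe 3: V = 7.822 m/s, Re = 8.88×10^5, ε/D = 8.15×10^-6, f = 0.01195, h_3 = f(L/D)V²/2g = 220.8 m
Series → Q common, losses add: H = Σh = 243.8 m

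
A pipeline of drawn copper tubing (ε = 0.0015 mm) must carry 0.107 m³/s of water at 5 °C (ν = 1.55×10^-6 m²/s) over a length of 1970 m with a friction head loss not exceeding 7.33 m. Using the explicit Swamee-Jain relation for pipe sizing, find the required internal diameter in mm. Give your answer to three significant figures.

Swamee-Jain (Type III): D = 0.66·[ε^1.25·(LQ²/(gh_f))^4.75 + ν·Q^9.4·(L/(gh_f))^5.2]^0.04
LQ²/(gh_f) = 0.3137; L/(gh_f) = 27.40
Term 1 = ε^1.25·(…)^4.75 = 2.13×10^-10; Term 2 = ν·Q^9.4·(…)^5.2 = 3.49×10^-8
D = 0.66·(2.13×10^-10 + 3.49×10^-8)^0.04 = 0.3322 m = 332 mm
Check: V = 1.23 m/s, Re = 2.65×10^5, f = 0.01477, h_f = 6.81 m ≈ 7.33 m ✓

D ≈ 332 mm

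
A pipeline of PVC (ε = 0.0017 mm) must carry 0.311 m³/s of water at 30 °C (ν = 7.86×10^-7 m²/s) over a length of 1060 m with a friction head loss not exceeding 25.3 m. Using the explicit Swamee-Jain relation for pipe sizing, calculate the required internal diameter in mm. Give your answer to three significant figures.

D ≈ 328 mm

Swamee-Jain (Type III): D = 0.66·[ε^1.25·(LQ²/(gh_f))^4.75 + ν·Q^9.4·(L/(gh_f))^5.2]^0.04
LQ²/(gh_f) = 0.4131; L/(gh_f) = 4.271
Term 1 = ε^1.25·(…)^4.75 = 9.21×10^-10; Term 2 = ν·Q^9.4·(…)^5.2 = 2.55×10^-8
D = 0.66·(9.21×10^-10 + 2.55×10^-8)^0.04 = 0.3284 m = 328 mm
Check: V = 3.67 m/s, Re = 1.53×10^6, f = 0.01098, h_f = 24.4 m ≈ 25.3 m ✓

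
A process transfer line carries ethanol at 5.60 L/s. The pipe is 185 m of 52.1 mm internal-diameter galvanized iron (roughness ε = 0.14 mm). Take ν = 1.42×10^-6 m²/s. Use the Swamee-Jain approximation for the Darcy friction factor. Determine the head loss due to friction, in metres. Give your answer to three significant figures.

V = 4Q/(πD²) = 4·0.00560/(π·0.0521²) = 2.627 m/s
Re = VD/ν = 2.627·0.0521/1.42×10^-6 = 9.64×10^4 → turbulent
ε/D = 0.14/52.1 = 0.00269
Swamee-Jain: f = 0.02707
h_f = f(L/D)V²/(2g) = 0.02707·(185/0.0521)·2.627²/(2·9.81) = 33.80 m

h_f ≈ 33.8 m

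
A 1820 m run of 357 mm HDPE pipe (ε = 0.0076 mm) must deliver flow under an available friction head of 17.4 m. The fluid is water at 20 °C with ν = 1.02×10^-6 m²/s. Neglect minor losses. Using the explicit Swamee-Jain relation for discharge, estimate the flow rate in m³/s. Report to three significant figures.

Swamee-Jain (Type II): Q = -0.965·√(gD⁵h_f/L)·ln[ε/(3.7D) + √(3.17ν²L/(gD³h_f))]
√(gD⁵h_f/L) = √(9.81·0.357⁵·17.4/1820) = 0.02332
ε/(3.7D) = 5.75×10^-6; √(3.17ν²L/(gD³h_f)) = 2.78×10^-5
Q = -0.965·0.02332·ln(3.355×10^-5) = 0.2319 m³/s
Check: V = 2.32 m/s, Re = 8.11×10^5, f = 0.01247, h_f = 17.4 m ≈ 17.4 m ✓

Q ≈ 0.232 m³/s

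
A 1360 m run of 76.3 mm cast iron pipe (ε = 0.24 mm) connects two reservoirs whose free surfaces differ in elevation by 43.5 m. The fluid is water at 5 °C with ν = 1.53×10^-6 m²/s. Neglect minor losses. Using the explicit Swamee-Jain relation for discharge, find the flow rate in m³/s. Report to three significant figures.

Q ≈ 0.00594 m³/s

Swamee-Jain (Type II): Q = -0.965·√(gD⁵h_f/L)·ln[ε/(3.7D) + √(3.17ν²L/(gD³h_f))]
√(gD⁵h_f/L) = √(9.81·0.0763⁵·43.5/1360) = 9.008×10^-4
ε/(3.7D) = 8.50×10^-4; √(3.17ν²L/(gD³h_f)) = 2.31×10^-4
Q = -0.965·9.008×10^-4·ln(0.001081) = 0.005937 m³/s
Check: V = 1.30 m/s, Re = 6.48×10^4, f = 0.02870, h_f = 44.0 m ≈ 43.5 m ✓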